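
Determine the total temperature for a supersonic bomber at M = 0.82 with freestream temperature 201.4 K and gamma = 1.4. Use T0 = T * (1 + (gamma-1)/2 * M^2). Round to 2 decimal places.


Step 1: (gamma-1)/2 = 0.2
Step 2: M^2 = 0.6724
Step 3: 1 + 0.2 * 0.6724 = 1.13448
Step 4: T0 = 201.4 * 1.13448 = 228.48 K

228.48


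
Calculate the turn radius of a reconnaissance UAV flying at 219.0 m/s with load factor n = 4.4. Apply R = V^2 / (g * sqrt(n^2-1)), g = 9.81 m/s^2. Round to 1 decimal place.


Step 1: V^2 = 219.0^2 = 47961.0
Step 2: n^2 - 1 = 4.4^2 - 1 = 18.36
Step 3: sqrt(18.36) = 4.284857
Step 4: R = 47961.0 / (9.81 * 4.284857) = 1141.0 m

1141.0


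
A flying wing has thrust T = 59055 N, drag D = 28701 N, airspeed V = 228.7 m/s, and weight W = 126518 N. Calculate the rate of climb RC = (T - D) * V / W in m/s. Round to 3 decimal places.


Step 1: Excess thrust = T - D = 59055 - 28701 = 30354 N
Step 2: Excess power = 30354 * 228.7 = 6941959.8 W
Step 3: RC = 6941959.8 / 126518 = 54.869 m/s

54.869


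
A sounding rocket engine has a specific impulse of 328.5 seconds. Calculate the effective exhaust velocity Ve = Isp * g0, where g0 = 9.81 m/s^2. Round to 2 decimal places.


Step 1: Ve = Isp * g0 = 328.5 * 9.81
Step 2: Ve = 3222.59 m/s

3222.59


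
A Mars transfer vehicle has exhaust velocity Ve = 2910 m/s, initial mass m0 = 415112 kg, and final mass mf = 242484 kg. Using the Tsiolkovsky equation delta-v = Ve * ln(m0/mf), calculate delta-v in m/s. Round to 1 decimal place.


Step 1: Mass ratio m0/mf = 415112 / 242484 = 1.711915
Step 2: ln(1.711915) = 0.537613
Step 3: delta-v = 2910 * 0.537613 = 1564.5 m/s

1564.5


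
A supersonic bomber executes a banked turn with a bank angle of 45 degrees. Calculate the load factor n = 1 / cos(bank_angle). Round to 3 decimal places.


Step 1: Convert 45 degrees to radians = 0.785398
Step 2: cos(45 deg) = 0.707107
Step 3: n = 1 / 0.707107 = 1.414

1.414


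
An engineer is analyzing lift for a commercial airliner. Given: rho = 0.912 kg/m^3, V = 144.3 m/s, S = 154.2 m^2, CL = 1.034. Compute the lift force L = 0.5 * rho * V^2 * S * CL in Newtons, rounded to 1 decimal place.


Step 1: Calculate dynamic pressure q = 0.5 * 0.912 * 144.3^2 = 0.5 * 0.912 * 20822.49 = 9495.0554 Pa
Step 2: Multiply by wing area and lift coefficient: L = 9495.0554 * 154.2 * 1.034
Step 3: L = 1464137.5488 * 1.034 = 1513918.2 N

1513918.2


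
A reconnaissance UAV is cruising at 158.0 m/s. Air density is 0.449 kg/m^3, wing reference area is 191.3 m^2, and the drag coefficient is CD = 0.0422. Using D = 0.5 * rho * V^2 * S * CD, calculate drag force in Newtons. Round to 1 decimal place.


Step 1: Dynamic pressure q = 0.5 * 0.449 * 158.0^2 = 5604.418 Pa
Step 2: Drag D = q * S * CD = 5604.418 * 191.3 * 0.0422
Step 3: D = 45243.7 N

45243.7


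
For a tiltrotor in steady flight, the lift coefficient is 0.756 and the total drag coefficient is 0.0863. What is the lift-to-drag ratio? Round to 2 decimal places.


Step 1: L/D = CL / CD = 0.756 / 0.0863
Step 2: L/D = 8.76

8.76


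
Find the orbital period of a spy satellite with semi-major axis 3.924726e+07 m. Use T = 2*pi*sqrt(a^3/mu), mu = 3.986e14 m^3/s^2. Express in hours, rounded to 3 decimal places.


Step 1: a^3 / mu = 6.045442e+22 / 3.986e14 = 1.516669e+08
Step 2: sqrt(1.516669e+08) = 12315.3105 s
Step 3: T = 2*pi * 12315.3105 = 77379.38 s
Step 4: T in hours = 77379.38 / 3600 = 21.494 hours

21.494


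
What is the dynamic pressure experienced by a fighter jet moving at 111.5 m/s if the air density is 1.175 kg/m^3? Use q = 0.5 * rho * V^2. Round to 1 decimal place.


Step 1: V^2 = 111.5^2 = 12432.25
Step 2: q = 0.5 * 1.175 * 12432.25
Step 3: q = 7303.9 Pa

7303.9


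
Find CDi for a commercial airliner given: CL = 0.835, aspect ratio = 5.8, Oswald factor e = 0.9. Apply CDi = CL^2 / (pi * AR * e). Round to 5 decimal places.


Step 1: CL^2 = 0.835^2 = 0.697225
Step 2: pi * AR * e = 3.14159 * 5.8 * 0.9 = 16.399114
Step 3: CDi = 0.697225 / 16.399114 = 0.04252

0.04252


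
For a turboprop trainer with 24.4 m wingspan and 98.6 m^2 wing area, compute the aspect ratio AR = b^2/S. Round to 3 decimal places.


Step 1: b^2 = 24.4^2 = 595.36
Step 2: AR = 595.36 / 98.6 = 6.038

6.038


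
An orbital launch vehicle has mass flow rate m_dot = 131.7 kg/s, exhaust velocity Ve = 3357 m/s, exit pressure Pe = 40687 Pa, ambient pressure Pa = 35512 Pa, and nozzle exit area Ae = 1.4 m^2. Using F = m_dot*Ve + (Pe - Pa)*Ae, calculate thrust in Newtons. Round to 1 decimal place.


Step 1: Momentum thrust = m_dot * Ve = 131.7 * 3357 = 442116.9 N
Step 2: Pressure thrust = (Pe - Pa) * Ae = (40687 - 35512) * 1.4 = 7245.0 N
Step 3: Total thrust F = 442116.9 + 7245.0 = 449361.9 N

449361.9


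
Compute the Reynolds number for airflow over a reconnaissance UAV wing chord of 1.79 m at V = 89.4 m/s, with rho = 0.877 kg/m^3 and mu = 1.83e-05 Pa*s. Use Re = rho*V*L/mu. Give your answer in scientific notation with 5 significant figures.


Step 1: Numerator = rho * V * L = 0.877 * 89.4 * 1.79 = 140.342802
Step 2: Re = 140.342802 / 1.83e-05
Step 3: Re = 7.6690e+06

7.6690e+06


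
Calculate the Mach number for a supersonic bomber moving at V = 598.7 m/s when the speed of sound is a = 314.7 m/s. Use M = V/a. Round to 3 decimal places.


Step 1: M = V / a = 598.7 / 314.7
Step 2: M = 1.902

1.902


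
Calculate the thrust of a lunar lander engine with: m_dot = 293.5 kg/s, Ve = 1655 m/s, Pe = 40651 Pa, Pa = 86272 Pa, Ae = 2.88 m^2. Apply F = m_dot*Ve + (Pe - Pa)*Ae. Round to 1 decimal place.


Step 1: Momentum thrust = m_dot * Ve = 293.5 * 1655 = 485742.5 N
Step 2: Pressure thrust = (Pe - Pa) * Ae = (40651 - 86272) * 2.88 = -131388.48 N
Step 3: Total thrust F = 485742.5 + -131388.48 = 354354.0 N

354354.0


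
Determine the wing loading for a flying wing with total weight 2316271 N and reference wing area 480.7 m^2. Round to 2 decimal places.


Step 1: Wing loading = W / S = 2316271 / 480.7
Step 2: Wing loading = 4818.54 N/m^2

4818.54


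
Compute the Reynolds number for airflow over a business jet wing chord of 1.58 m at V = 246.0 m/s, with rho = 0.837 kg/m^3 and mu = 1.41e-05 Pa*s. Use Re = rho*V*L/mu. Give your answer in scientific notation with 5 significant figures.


Step 1: Numerator = rho * V * L = 0.837 * 246.0 * 1.58 = 325.32516
Step 2: Re = 325.32516 / 1.41e-05
Step 3: Re = 2.3073e+07

2.3073e+07


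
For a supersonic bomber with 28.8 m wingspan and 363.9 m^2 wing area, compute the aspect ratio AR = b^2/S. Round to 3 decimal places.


Step 1: b^2 = 28.8^2 = 829.44
Step 2: AR = 829.44 / 363.9 = 2.279

2.279


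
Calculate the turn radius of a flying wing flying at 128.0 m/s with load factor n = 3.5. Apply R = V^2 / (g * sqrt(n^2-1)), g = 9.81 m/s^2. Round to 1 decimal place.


Step 1: V^2 = 128.0^2 = 16384.0
Step 2: n^2 - 1 = 3.5^2 - 1 = 11.25
Step 3: sqrt(11.25) = 3.354102
Step 4: R = 16384.0 / (9.81 * 3.354102) = 497.9 m

497.9


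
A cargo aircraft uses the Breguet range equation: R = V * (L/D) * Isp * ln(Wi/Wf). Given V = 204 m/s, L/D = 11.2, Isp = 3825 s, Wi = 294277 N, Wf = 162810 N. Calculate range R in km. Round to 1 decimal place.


Step 1: Coefficient = V * (L/D) * Isp = 204 * 11.2 * 3825 = 8739360.0 m
Step 2: Wi/Wf = 294277 / 162810 = 1.807487
Step 3: ln(1.807487) = 0.591938
Step 4: R = 8739360.0 * 0.591938 = 5173156.0 m = 5173.2 km

5173.2


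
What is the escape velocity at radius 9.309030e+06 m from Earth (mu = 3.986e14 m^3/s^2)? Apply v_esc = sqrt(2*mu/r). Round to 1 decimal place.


Step 1: 2*mu/r = 2 * 3.986e14 / 9.309030e+06 = 85637279.072
Step 2: v_esc = sqrt(85637279.072) = 9254.0 m/s

9254.0


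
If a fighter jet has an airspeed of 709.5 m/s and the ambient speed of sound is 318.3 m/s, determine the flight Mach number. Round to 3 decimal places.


Step 1: M = V / a = 709.5 / 318.3
Step 2: M = 2.229

2.229


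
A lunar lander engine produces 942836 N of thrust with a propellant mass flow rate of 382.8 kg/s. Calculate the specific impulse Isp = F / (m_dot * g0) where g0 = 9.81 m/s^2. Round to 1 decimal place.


Step 1: m_dot * g0 = 382.8 * 9.81 = 3755.27
Step 2: Isp = 942836 / 3755.27 = 251.1 s

251.1


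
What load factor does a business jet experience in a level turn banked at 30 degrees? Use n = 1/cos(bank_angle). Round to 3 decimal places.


Step 1: Convert 30 degrees to radians = 0.523599
Step 2: cos(30 deg) = 0.866025
Step 3: n = 1 / 0.866025 = 1.155

1.155


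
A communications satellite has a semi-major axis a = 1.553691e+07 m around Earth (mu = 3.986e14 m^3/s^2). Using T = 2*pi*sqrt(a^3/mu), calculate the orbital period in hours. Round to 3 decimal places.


Step 1: a^3 / mu = 3.750541e+21 / 3.986e14 = 9.409286e+06
Step 2: sqrt(9.409286e+06) = 3067.4559 s
Step 3: T = 2*pi * 3067.4559 = 19273.39 s
Step 4: T in hours = 19273.39 / 3600 = 5.354 hours

5.354


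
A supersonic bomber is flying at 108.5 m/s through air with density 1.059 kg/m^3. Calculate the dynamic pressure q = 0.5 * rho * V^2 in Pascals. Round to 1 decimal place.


Step 1: V^2 = 108.5^2 = 11772.25
Step 2: q = 0.5 * 1.059 * 11772.25
Step 3: q = 6233.4 Pa

6233.4


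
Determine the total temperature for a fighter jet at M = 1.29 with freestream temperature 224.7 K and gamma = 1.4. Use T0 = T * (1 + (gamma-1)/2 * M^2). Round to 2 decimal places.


Step 1: (gamma-1)/2 = 0.2
Step 2: M^2 = 1.6641
Step 3: 1 + 0.2 * 1.6641 = 1.33282
Step 4: T0 = 224.7 * 1.33282 = 299.48 K

299.48


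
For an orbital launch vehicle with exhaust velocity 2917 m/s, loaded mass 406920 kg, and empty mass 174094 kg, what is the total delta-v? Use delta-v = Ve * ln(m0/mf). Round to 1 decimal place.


Step 1: Mass ratio m0/mf = 406920 / 174094 = 2.337358
Step 2: ln(2.337358) = 0.849021
Step 3: delta-v = 2917 * 0.849021 = 2476.6 m/s

2476.6


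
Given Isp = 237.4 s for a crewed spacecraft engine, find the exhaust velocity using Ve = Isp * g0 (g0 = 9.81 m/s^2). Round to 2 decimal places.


Step 1: Ve = Isp * g0 = 237.4 * 9.81
Step 2: Ve = 2328.89 m/s

2328.89


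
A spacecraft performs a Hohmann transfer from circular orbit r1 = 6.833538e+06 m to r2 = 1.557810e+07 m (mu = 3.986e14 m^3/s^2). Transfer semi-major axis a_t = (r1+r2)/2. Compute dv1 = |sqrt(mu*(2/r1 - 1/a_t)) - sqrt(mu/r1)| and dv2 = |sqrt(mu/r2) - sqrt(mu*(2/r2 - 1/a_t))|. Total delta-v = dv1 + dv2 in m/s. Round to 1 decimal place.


Step 1: Transfer semi-major axis a_t = (6.833538e+06 + 1.557810e+07) / 2 = 1.120582e+07 m
Step 2: v1 (circular at r1) = sqrt(mu/r1) = 7637.41 m/s
Step 3: v_t1 = sqrt(mu*(2/r1 - 1/a_t)) = 9004.95 m/s
Step 4: dv1 = |9004.95 - 7637.41| = 1367.54 m/s
Step 5: v2 (circular at r2) = 5058.38 m/s, v_t2 = 3950.14 m/s
Step 6: dv2 = |5058.38 - 3950.14| = 1108.24 m/s
Step 7: Total delta-v = 1367.54 + 1108.24 = 2475.8 m/s

2475.8


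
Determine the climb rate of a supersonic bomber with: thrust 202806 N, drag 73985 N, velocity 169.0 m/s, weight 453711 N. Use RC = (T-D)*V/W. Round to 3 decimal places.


Step 1: Excess thrust = T - D = 202806 - 73985 = 128821 N
Step 2: Excess power = 128821 * 169.0 = 21770749.0 W
Step 3: RC = 21770749.0 / 453711 = 47.984 m/s

47.984


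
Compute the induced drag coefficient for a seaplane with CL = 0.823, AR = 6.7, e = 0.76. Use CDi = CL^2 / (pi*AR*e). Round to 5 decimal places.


Step 1: CL^2 = 0.823^2 = 0.677329
Step 2: pi * AR * e = 3.14159 * 6.7 * 0.76 = 15.99699
Step 3: CDi = 0.677329 / 15.99699 = 0.04234

0.04234


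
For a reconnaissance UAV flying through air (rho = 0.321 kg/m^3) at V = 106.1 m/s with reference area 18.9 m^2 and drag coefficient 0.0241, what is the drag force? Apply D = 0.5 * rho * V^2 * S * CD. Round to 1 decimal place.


Step 1: Dynamic pressure q = 0.5 * 0.321 * 106.1^2 = 1806.7822 Pa
Step 2: Drag D = q * S * CD = 1806.7822 * 18.9 * 0.0241
Step 3: D = 823.0 N

823.0


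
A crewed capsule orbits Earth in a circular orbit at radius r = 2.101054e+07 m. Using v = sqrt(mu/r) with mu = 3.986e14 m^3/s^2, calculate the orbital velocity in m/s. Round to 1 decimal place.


Step 1: mu / r = 3.986e14 / 2.101054e+07 = 18971430.5296
Step 2: v = sqrt(18971430.5296) = 4355.6 m/s

4355.6


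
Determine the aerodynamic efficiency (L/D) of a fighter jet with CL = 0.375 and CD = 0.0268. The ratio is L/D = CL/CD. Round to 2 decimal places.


Step 1: L/D = CL / CD = 0.375 / 0.0268
Step 2: L/D = 13.99

13.99


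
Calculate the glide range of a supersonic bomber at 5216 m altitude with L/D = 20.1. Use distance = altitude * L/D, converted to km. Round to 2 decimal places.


Step 1: Glide distance = altitude * L/D = 5216 * 20.1 = 104841.6 m
Step 2: Convert to km: 104841.6 / 1000 = 104.84 km

104.84


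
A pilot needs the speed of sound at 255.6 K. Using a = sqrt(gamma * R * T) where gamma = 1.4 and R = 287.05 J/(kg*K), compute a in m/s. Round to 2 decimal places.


Step 1: gamma * R * T = 1.4 * 287.05 * 255.6 = 102717.972
Step 2: a = sqrt(102717.972) = 320.50 m/s

320.50


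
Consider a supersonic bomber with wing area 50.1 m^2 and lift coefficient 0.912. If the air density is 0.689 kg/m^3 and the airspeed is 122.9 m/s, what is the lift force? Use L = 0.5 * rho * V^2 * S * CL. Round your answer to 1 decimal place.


Step 1: Calculate dynamic pressure q = 0.5 * 0.689 * 122.9^2 = 0.5 * 0.689 * 15104.41 = 5203.4692 Pa
Step 2: Multiply by wing area and lift coefficient: L = 5203.4692 * 50.1 * 0.912
Step 3: L = 260693.8092 * 0.912 = 237752.8 N

237752.8


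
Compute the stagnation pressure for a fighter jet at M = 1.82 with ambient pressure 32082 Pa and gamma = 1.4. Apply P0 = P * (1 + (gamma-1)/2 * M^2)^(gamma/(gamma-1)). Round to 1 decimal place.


Step 1: (gamma-1)/2 * M^2 = 0.2 * 3.3124 = 0.66248
Step 2: 1 + 0.66248 = 1.66248
Step 3: Exponent gamma/(gamma-1) = 3.5
Step 4: P0 = 32082 * 1.66248^3.5 = 190068.0 Pa

190068.0


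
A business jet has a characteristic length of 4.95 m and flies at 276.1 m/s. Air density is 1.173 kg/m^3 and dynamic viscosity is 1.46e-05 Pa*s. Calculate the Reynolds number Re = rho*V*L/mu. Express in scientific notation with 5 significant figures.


Step 1: Numerator = rho * V * L = 1.173 * 276.1 * 4.95 = 1603.133235
Step 2: Re = 1603.133235 / 1.46e-05
Step 3: Re = 1.0980e+08

1.0980e+08


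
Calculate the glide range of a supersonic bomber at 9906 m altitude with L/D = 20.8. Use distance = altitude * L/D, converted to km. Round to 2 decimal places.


Step 1: Glide distance = altitude * L/D = 9906 * 20.8 = 206044.8 m
Step 2: Convert to km: 206044.8 / 1000 = 206.04 km

206.04


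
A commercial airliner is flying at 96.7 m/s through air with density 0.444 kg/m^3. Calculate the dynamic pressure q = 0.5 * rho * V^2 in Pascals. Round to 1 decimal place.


Step 1: V^2 = 96.7^2 = 9350.89
Step 2: q = 0.5 * 0.444 * 9350.89
Step 3: q = 2075.9 Pa

2075.9


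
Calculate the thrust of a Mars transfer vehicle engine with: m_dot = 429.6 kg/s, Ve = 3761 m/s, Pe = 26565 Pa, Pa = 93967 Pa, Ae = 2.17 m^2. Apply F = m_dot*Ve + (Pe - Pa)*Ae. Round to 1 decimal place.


Step 1: Momentum thrust = m_dot * Ve = 429.6 * 3761 = 1615725.6 N
Step 2: Pressure thrust = (Pe - Pa) * Ae = (26565 - 93967) * 2.17 = -146262.34 N
Step 3: Total thrust F = 1615725.6 + -146262.34 = 1469463.3 N

1469463.3


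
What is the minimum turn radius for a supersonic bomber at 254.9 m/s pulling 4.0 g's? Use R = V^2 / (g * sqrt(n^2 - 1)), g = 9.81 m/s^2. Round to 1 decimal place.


Step 1: V^2 = 254.9^2 = 64974.01
Step 2: n^2 - 1 = 4.0^2 - 1 = 15.0
Step 3: sqrt(15.0) = 3.872983
Step 4: R = 64974.01 / (9.81 * 3.872983) = 1710.1 m

1710.1


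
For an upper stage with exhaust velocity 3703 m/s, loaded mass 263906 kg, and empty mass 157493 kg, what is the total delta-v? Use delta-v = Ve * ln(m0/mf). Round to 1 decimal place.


Step 1: Mass ratio m0/mf = 263906 / 157493 = 1.675668
Step 2: ln(1.675668) = 0.516212
Step 3: delta-v = 3703 * 0.516212 = 1911.5 m/s

1911.5


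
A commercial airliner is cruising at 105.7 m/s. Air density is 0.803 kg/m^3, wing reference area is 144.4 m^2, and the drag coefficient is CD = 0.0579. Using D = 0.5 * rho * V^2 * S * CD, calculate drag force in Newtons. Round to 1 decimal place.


Step 1: Dynamic pressure q = 0.5 * 0.803 * 105.7^2 = 4485.7547 Pa
Step 2: Drag D = q * S * CD = 4485.7547 * 144.4 * 0.0579
Step 3: D = 37504.3 N

37504.3


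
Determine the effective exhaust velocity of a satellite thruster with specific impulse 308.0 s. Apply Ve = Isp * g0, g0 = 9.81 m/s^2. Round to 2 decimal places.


Step 1: Ve = Isp * g0 = 308.0 * 9.81
Step 2: Ve = 3021.48 m/s

3021.48


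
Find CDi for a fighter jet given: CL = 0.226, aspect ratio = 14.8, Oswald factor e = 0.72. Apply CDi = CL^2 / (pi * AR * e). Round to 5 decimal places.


Step 1: CL^2 = 0.226^2 = 0.051076
Step 2: pi * AR * e = 3.14159 * 14.8 * 0.72 = 33.476811
Step 3: CDi = 0.051076 / 33.476811 = 0.00153

0.00153


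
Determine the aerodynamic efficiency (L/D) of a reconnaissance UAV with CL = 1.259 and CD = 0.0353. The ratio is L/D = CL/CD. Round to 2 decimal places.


Step 1: L/D = CL / CD = 1.259 / 0.0353
Step 2: L/D = 35.67

35.67


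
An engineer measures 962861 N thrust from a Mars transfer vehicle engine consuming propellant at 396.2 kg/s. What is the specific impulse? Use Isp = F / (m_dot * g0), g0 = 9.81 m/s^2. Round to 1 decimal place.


Step 1: m_dot * g0 = 396.2 * 9.81 = 3886.72
Step 2: Isp = 962861 / 3886.72 = 247.7 s

247.7


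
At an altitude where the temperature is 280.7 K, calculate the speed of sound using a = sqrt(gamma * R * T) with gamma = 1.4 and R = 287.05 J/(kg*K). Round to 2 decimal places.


Step 1: gamma * R * T = 1.4 * 287.05 * 280.7 = 112804.909
Step 2: a = sqrt(112804.909) = 335.86 m/s

335.86


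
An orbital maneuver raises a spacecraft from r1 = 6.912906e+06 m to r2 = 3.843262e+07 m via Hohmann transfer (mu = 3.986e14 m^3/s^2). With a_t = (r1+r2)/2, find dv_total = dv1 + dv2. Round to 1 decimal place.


Step 1: Transfer semi-major axis a_t = (6.912906e+06 + 3.843262e+07) / 2 = 2.267276e+07 m
Step 2: v1 (circular at r1) = sqrt(mu/r1) = 7593.44 m/s
Step 3: v_t1 = sqrt(mu*(2/r1 - 1/a_t)) = 9886.35 m/s
Step 4: dv1 = |9886.35 - 7593.44| = 2292.92 m/s
Step 5: v2 (circular at r2) = 3220.47 m/s, v_t2 = 1778.27 m/s
Step 6: dv2 = |3220.47 - 1778.27| = 1442.2 m/s
Step 7: Total delta-v = 2292.92 + 1442.2 = 3735.1 m/s

3735.1


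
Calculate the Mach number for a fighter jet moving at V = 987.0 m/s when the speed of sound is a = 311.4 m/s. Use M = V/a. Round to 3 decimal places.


Step 1: M = V / a = 987.0 / 311.4
Step 2: M = 3.170

3.170


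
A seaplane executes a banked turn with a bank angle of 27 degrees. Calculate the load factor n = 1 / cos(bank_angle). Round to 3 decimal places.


Step 1: Convert 27 degrees to radians = 0.471239
Step 2: cos(27 deg) = 0.891007
Step 3: n = 1 / 0.891007 = 1.122

1.122


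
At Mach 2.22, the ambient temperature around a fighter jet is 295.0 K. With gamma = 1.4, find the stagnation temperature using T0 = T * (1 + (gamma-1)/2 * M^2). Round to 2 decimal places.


Step 1: (gamma-1)/2 = 0.2
Step 2: M^2 = 4.9284
Step 3: 1 + 0.2 * 4.9284 = 1.98568
Step 4: T0 = 295.0 * 1.98568 = 585.78 K

585.78


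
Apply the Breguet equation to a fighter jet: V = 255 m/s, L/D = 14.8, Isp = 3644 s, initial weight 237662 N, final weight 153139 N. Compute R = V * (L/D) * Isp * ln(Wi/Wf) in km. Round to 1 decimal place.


Step 1: Coefficient = V * (L/D) * Isp = 255 * 14.8 * 3644 = 13752456.0 m
Step 2: Wi/Wf = 237662 / 153139 = 1.551936
Step 3: ln(1.551936) = 0.439503
Step 4: R = 13752456.0 * 0.439503 = 6044252.4 m = 6044.3 km

6044.3


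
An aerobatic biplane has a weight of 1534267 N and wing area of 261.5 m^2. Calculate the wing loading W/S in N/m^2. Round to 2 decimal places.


Step 1: Wing loading = W / S = 1534267 / 261.5
Step 2: Wing loading = 5867.18 N/m^2

5867.18


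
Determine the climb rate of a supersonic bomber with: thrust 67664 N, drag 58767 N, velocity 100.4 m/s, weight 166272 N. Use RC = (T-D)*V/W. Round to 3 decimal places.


Step 1: Excess thrust = T - D = 67664 - 58767 = 8897 N
Step 2: Excess power = 8897 * 100.4 = 893258.8 W
Step 3: RC = 893258.8 / 166272 = 5.372 m/s

5.372


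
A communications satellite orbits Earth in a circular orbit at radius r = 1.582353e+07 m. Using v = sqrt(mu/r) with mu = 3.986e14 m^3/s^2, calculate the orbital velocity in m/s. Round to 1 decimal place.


Step 1: mu / r = 3.986e14 / 1.582353e+07 = 25190333.636
Step 2: v = sqrt(25190333.636) = 5019.0 m/s

5019.0


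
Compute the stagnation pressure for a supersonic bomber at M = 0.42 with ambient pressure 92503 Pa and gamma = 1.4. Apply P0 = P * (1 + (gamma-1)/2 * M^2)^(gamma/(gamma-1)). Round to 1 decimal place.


Step 1: (gamma-1)/2 * M^2 = 0.2 * 0.1764 = 0.03528
Step 2: 1 + 0.03528 = 1.03528
Step 3: Exponent gamma/(gamma-1) = 3.5
Step 4: P0 = 92503 * 1.03528^3.5 = 104437.9 Pa

104437.9


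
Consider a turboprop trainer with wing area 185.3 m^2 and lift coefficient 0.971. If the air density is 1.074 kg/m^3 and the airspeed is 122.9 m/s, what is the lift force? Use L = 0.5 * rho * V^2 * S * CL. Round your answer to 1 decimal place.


Step 1: Calculate dynamic pressure q = 0.5 * 1.074 * 122.9^2 = 0.5 * 1.074 * 15104.41 = 8111.0682 Pa
Step 2: Multiply by wing area and lift coefficient: L = 8111.0682 * 185.3 * 0.971
Step 3: L = 1502980.9319 * 0.971 = 1459394.5 N

1459394.5


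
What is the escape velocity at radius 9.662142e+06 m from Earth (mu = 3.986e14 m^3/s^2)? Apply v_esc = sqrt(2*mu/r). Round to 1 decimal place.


Step 1: 2*mu/r = 2 * 3.986e14 / 9.662142e+06 = 82507584.7571
Step 2: v_esc = sqrt(82507584.7571) = 9083.4 m/s

9083.4


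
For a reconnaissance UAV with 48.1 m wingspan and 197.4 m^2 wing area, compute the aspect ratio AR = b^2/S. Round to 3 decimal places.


Step 1: b^2 = 48.1^2 = 2313.61
Step 2: AR = 2313.61 / 197.4 = 11.720

11.720


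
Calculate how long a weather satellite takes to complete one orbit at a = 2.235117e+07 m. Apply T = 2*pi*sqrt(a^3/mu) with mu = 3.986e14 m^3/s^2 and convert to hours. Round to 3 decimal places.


Step 1: a^3 / mu = 1.116608e+22 / 3.986e14 = 2.801325e+07
Step 2: sqrt(2.801325e+07) = 5292.7544 s
Step 3: T = 2*pi * 5292.7544 = 33255.36 s
Step 4: T in hours = 33255.36 / 3600 = 9.238 hours

9.238


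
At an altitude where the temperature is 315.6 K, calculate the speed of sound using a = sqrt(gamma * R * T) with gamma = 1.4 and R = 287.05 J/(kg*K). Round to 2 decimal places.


Step 1: gamma * R * T = 1.4 * 287.05 * 315.6 = 126830.172
Step 2: a = sqrt(126830.172) = 356.13 m/s

356.13


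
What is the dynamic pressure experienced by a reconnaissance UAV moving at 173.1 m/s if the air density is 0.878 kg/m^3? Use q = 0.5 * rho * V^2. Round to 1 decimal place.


Step 1: V^2 = 173.1^2 = 29963.61
Step 2: q = 0.5 * 0.878 * 29963.61
Step 3: q = 13154.0 Pa

13154.0


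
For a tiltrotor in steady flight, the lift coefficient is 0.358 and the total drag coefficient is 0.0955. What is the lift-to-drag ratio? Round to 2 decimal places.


Step 1: L/D = CL / CD = 0.358 / 0.0955
Step 2: L/D = 3.75

3.75


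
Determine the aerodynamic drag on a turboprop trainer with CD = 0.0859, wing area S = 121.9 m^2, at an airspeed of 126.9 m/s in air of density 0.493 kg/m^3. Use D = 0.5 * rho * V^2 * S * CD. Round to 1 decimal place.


Step 1: Dynamic pressure q = 0.5 * 0.493 * 126.9^2 = 3969.5399 Pa
Step 2: Drag D = q * S * CD = 3969.5399 * 121.9 * 0.0859
Step 3: D = 41565.9 N

41565.9


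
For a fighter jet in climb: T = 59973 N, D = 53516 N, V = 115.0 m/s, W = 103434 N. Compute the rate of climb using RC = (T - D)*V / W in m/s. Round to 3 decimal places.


Step 1: Excess thrust = T - D = 59973 - 53516 = 6457 N
Step 2: Excess power = 6457 * 115.0 = 742555.0 W
Step 3: RC = 742555.0 / 103434 = 7.179 m/s

7.179


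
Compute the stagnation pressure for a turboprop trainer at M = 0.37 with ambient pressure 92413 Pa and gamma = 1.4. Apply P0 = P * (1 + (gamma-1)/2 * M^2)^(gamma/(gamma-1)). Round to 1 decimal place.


Step 1: (gamma-1)/2 * M^2 = 0.2 * 0.1369 = 0.02738
Step 2: 1 + 0.02738 = 1.02738
Step 3: Exponent gamma/(gamma-1) = 3.5
Step 4: P0 = 92413 * 1.02738^3.5 = 101576.2 Pa

101576.2


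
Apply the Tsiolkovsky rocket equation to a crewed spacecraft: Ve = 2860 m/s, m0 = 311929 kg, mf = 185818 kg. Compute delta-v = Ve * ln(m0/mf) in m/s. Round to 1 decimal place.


Step 1: Mass ratio m0/mf = 311929 / 185818 = 1.67868
Step 2: ln(1.67868) = 0.518008
Step 3: delta-v = 2860 * 0.518008 = 1481.5 m/s

1481.5


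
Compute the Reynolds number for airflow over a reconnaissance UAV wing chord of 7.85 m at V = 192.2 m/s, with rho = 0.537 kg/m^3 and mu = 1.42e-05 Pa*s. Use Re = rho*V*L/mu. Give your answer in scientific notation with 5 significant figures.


Step 1: Numerator = rho * V * L = 0.537 * 192.2 * 7.85 = 810.20949
Step 2: Re = 810.20949 / 1.42e-05
Step 3: Re = 5.7057e+07

5.7057e+07


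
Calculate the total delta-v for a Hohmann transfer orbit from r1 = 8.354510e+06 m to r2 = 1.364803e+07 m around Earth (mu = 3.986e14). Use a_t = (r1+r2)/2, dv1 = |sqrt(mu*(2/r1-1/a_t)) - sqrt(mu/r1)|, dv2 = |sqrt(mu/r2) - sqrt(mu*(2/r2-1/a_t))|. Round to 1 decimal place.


Step 1: Transfer semi-major axis a_t = (8.354510e+06 + 1.364803e+07) / 2 = 1.100127e+07 m
Step 2: v1 (circular at r1) = sqrt(mu/r1) = 6907.3 m/s
Step 3: v_t1 = sqrt(mu*(2/r1 - 1/a_t)) = 7693.46 m/s
Step 4: dv1 = |7693.46 - 6907.3| = 786.16 m/s
Step 5: v2 (circular at r2) = 5404.23 m/s, v_t2 = 4709.48 m/s
Step 6: dv2 = |5404.23 - 4709.48| = 694.75 m/s
Step 7: Total delta-v = 786.16 + 694.75 = 1480.9 m/s

1480.9


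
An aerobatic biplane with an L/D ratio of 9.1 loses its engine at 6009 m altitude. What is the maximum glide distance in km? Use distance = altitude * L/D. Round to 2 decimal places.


Step 1: Glide distance = altitude * L/D = 6009 * 9.1 = 54681.9 m
Step 2: Convert to km: 54681.9 / 1000 = 54.68 km

54.68


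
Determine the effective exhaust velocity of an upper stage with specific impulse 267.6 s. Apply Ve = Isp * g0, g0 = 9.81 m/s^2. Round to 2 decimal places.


Step 1: Ve = Isp * g0 = 267.6 * 9.81
Step 2: Ve = 2625.16 m/s

2625.16


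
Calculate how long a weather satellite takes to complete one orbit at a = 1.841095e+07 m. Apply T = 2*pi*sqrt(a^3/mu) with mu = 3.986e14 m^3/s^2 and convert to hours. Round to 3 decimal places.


Step 1: a^3 / mu = 6.240632e+21 / 3.986e14 = 1.565638e+07
Step 2: sqrt(1.565638e+07) = 3956.8141 s
Step 3: T = 2*pi * 3956.8141 = 24861.4 s
Step 4: T in hours = 24861.4 / 3600 = 6.906 hours

6.906


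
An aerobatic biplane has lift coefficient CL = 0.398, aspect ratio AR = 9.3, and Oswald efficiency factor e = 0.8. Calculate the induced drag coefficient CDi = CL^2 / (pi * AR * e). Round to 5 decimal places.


Step 1: CL^2 = 0.398^2 = 0.158404
Step 2: pi * AR * e = 3.14159 * 9.3 * 0.8 = 23.373449
Step 3: CDi = 0.158404 / 23.373449 = 0.00678

0.00678


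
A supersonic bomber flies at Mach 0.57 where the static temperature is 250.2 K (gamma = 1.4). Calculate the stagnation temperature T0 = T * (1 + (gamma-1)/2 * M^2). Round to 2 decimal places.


Step 1: (gamma-1)/2 = 0.2
Step 2: M^2 = 0.3249
Step 3: 1 + 0.2 * 0.3249 = 1.06498
Step 4: T0 = 250.2 * 1.06498 = 266.46 K

266.46


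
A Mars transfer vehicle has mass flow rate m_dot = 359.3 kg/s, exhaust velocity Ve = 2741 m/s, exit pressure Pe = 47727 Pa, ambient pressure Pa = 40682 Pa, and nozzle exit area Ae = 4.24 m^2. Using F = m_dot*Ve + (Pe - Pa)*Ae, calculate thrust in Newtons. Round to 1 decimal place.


Step 1: Momentum thrust = m_dot * Ve = 359.3 * 2741 = 984841.3 N
Step 2: Pressure thrust = (Pe - Pa) * Ae = (47727 - 40682) * 4.24 = 29870.80 N
Step 3: Total thrust F = 984841.3 + 29870.80 = 1014712.1 N

1014712.1


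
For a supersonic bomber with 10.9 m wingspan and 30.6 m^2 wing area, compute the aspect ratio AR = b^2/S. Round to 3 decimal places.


Step 1: b^2 = 10.9^2 = 118.81
Step 2: AR = 118.81 / 30.6 = 3.883

3.883


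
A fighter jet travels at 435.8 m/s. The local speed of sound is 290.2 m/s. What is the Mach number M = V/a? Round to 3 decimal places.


Step 1: M = V / a = 435.8 / 290.2
Step 2: M = 1.502

1.502


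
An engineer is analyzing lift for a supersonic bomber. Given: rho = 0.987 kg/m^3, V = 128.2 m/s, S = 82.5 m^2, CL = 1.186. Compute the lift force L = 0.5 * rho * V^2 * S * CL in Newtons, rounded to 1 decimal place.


Step 1: Calculate dynamic pressure q = 0.5 * 0.987 * 128.2^2 = 0.5 * 0.987 * 16435.24 = 8110.7909 Pa
Step 2: Multiply by wing area and lift coefficient: L = 8110.7909 * 82.5 * 1.186
Step 3: L = 669140.2525 * 1.186 = 793600.3 N

793600.3


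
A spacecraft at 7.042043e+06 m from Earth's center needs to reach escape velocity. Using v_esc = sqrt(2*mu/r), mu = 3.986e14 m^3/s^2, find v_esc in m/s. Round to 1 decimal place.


Step 1: 2*mu/r = 2 * 3.986e14 / 7.042043e+06 = 113205784.1737
Step 2: v_esc = sqrt(113205784.1737) = 10639.8 m/s

10639.8


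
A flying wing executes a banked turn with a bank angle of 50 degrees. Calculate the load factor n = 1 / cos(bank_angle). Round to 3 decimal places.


Step 1: Convert 50 degrees to radians = 0.872665
Step 2: cos(50 deg) = 0.642788
Step 3: n = 1 / 0.642788 = 1.556

1.556


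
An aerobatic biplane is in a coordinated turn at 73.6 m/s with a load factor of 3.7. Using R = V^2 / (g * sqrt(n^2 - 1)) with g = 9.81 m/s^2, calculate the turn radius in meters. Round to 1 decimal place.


Step 1: V^2 = 73.6^2 = 5416.96
Step 2: n^2 - 1 = 3.7^2 - 1 = 12.69
Step 3: sqrt(12.69) = 3.562303
Step 4: R = 5416.96 / (9.81 * 3.562303) = 155.0 m

155.0


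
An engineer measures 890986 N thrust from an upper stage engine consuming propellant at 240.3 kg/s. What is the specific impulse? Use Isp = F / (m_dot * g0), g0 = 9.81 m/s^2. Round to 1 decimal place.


Step 1: m_dot * g0 = 240.3 * 9.81 = 2357.34
Step 2: Isp = 890986 / 2357.34 = 378.0 s

378.0


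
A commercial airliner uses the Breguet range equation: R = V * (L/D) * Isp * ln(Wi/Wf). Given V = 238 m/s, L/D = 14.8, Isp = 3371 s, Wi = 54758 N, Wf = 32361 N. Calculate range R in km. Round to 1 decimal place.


Step 1: Coefficient = V * (L/D) * Isp = 238 * 14.8 * 3371 = 11874010.4 m
Step 2: Wi/Wf = 54758 / 32361 = 1.692099
Step 3: ln(1.692099) = 0.525969
Step 4: R = 11874010.4 * 0.525969 = 6245367.1 m = 6245.4 km

6245.4


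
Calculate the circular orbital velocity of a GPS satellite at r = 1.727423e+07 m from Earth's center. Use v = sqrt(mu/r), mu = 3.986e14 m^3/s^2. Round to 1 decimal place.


Step 1: mu / r = 3.986e14 / 1.727423e+07 = 23074834.5947
Step 2: v = sqrt(23074834.5947) = 4803.6 m/s

4803.6


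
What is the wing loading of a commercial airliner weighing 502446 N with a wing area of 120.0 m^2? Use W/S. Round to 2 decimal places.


Step 1: Wing loading = W / S = 502446 / 120.0
Step 2: Wing loading = 4187.05 N/m^2

4187.05


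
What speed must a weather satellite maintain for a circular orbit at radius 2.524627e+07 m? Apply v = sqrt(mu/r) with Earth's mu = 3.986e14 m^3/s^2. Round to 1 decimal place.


Step 1: mu / r = 3.986e14 / 2.524627e+07 = 15788470.9306
Step 2: v = sqrt(15788470.9306) = 3973.5 m/s

3973.5


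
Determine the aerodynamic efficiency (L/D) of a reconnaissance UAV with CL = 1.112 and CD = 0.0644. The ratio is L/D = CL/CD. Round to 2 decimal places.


Step 1: L/D = CL / CD = 1.112 / 0.0644
Step 2: L/D = 17.27

17.27


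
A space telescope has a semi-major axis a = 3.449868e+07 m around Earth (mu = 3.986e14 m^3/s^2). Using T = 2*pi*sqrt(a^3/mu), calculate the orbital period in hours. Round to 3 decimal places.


Step 1: a^3 / mu = 4.105891e+22 / 3.986e14 = 1.030078e+08
Step 2: sqrt(1.030078e+08) = 10149.2762 s
Step 3: T = 2*pi * 10149.2762 = 63769.78 s
Step 4: T in hours = 63769.78 / 3600 = 17.714 hours

17.714


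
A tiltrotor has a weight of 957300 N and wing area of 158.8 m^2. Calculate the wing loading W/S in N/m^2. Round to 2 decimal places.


Step 1: Wing loading = W / S = 957300 / 158.8
Step 2: Wing loading = 6028.34 N/m^2

6028.34


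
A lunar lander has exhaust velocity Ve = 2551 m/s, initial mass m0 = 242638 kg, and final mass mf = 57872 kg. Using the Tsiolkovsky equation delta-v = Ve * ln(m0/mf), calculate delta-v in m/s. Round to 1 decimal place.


Step 1: Mass ratio m0/mf = 242638 / 57872 = 4.192667
Step 2: ln(4.192667) = 1.433337
Step 3: delta-v = 2551 * 1.433337 = 3656.4 m/s

3656.4


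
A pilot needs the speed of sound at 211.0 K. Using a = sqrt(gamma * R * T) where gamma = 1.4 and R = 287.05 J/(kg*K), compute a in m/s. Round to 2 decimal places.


Step 1: gamma * R * T = 1.4 * 287.05 * 211.0 = 84794.57
Step 2: a = sqrt(84794.57) = 291.20 m/s

291.20


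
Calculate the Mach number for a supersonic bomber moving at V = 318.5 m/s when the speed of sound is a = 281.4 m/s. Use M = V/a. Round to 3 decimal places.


Step 1: M = V / a = 318.5 / 281.4
Step 2: M = 1.132

1.132


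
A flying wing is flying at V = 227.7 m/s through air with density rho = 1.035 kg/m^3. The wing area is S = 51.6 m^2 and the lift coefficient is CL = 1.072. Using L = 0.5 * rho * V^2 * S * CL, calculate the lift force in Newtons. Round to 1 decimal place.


Step 1: Calculate dynamic pressure q = 0.5 * 1.035 * 227.7^2 = 0.5 * 1.035 * 51847.29 = 26830.9726 Pa
Step 2: Multiply by wing area and lift coefficient: L = 26830.9726 * 51.6 * 1.072
Step 3: L = 1384478.1849 * 1.072 = 1484160.6 N

1484160.6


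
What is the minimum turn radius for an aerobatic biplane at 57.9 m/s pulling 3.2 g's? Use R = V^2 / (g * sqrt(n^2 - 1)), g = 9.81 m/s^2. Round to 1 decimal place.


Step 1: V^2 = 57.9^2 = 3352.41
Step 2: n^2 - 1 = 3.2^2 - 1 = 9.24
Step 3: sqrt(9.24) = 3.039737
Step 4: R = 3352.41 / (9.81 * 3.039737) = 112.4 m

112.4


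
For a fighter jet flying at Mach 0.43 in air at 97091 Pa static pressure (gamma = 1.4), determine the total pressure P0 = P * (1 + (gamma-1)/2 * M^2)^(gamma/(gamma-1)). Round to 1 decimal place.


Step 1: (gamma-1)/2 * M^2 = 0.2 * 0.1849 = 0.03698
Step 2: 1 + 0.03698 = 1.03698
Step 3: Exponent gamma/(gamma-1) = 3.5
Step 4: P0 = 97091 * 1.03698^3.5 = 110249.2 Pa

110249.2


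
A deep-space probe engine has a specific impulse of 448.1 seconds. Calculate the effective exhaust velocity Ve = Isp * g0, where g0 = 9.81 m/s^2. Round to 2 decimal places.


Step 1: Ve = Isp * g0 = 448.1 * 9.81
Step 2: Ve = 4395.86 m/s

4395.86


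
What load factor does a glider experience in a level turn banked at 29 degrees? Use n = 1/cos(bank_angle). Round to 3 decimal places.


Step 1: Convert 29 degrees to radians = 0.506145
Step 2: cos(29 deg) = 0.87462
Step 3: n = 1 / 0.87462 = 1.143

1.143


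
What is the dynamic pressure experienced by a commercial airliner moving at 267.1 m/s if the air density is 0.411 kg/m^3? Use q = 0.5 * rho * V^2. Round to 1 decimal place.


Step 1: V^2 = 267.1^2 = 71342.41
Step 2: q = 0.5 * 0.411 * 71342.41
Step 3: q = 14660.9 Pa

14660.9


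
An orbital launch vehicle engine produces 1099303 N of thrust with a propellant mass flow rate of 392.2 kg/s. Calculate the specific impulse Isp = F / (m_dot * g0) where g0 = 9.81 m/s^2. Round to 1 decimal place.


Step 1: m_dot * g0 = 392.2 * 9.81 = 3847.48
Step 2: Isp = 1099303 / 3847.48 = 285.7 s

285.7


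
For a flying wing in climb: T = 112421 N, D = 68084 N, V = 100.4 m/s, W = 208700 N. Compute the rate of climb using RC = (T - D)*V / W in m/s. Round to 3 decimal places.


Step 1: Excess thrust = T - D = 112421 - 68084 = 44337 N
Step 2: Excess power = 44337 * 100.4 = 4451434.8 W
Step 3: RC = 4451434.8 / 208700 = 21.329 m/s

21.329


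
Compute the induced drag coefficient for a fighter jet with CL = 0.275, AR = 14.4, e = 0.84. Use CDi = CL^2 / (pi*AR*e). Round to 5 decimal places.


Step 1: CL^2 = 0.275^2 = 0.075625
Step 2: pi * AR * e = 3.14159 * 14.4 * 0.84 = 38.000705
Step 3: CDi = 0.075625 / 38.000705 = 0.00199

0.00199


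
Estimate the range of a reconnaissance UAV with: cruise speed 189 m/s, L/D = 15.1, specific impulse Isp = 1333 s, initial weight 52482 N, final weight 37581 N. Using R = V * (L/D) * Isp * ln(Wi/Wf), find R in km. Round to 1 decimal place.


Step 1: Coefficient = V * (L/D) * Isp = 189 * 15.1 * 1333 = 3804248.7 m
Step 2: Wi/Wf = 52482 / 37581 = 1.396504
Step 3: ln(1.396504) = 0.333972
Step 4: R = 3804248.7 * 0.333972 = 1270511.2 m = 1270.5 km

1270.5


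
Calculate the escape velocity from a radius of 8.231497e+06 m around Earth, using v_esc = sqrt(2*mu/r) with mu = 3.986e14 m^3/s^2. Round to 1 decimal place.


Step 1: 2*mu/r = 2 * 3.986e14 / 8.231497e+06 = 96847511.4551
Step 2: v_esc = sqrt(96847511.4551) = 9841.1 m/s

9841.1


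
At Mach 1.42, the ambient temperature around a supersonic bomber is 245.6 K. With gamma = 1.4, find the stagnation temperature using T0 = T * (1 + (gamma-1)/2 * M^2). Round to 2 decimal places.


Step 1: (gamma-1)/2 = 0.2
Step 2: M^2 = 2.0164
Step 3: 1 + 0.2 * 2.0164 = 1.40328
Step 4: T0 = 245.6 * 1.40328 = 344.65 K

344.65


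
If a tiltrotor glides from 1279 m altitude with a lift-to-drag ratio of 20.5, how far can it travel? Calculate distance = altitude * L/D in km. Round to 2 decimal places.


Step 1: Glide distance = altitude * L/D = 1279 * 20.5 = 26219.5 m
Step 2: Convert to km: 26219.5 / 1000 = 26.22 km

26.22


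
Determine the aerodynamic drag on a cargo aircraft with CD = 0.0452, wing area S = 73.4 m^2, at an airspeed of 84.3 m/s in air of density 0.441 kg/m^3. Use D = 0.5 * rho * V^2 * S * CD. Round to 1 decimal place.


Step 1: Dynamic pressure q = 0.5 * 0.441 * 84.3^2 = 1566.981 Pa
Step 2: Drag D = q * S * CD = 1566.981 * 73.4 * 0.0452
Step 3: D = 5198.7 N

5198.7


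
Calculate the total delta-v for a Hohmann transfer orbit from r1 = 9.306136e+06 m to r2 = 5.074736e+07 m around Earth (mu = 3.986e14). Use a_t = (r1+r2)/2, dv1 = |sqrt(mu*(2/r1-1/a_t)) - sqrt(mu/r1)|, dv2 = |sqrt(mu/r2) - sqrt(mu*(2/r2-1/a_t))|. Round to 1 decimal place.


Step 1: Transfer semi-major axis a_t = (9.306136e+06 + 5.074736e+07) / 2 = 3.002675e+07 m
Step 2: v1 (circular at r1) = sqrt(mu/r1) = 6544.61 m/s
Step 3: v_t1 = sqrt(mu*(2/r1 - 1/a_t)) = 8508.18 m/s
Step 4: dv1 = |8508.18 - 6544.61| = 1963.56 m/s
Step 5: v2 (circular at r2) = 2802.61 m/s, v_t2 = 1560.24 m/s
Step 6: dv2 = |2802.61 - 1560.24| = 1242.36 m/s
Step 7: Total delta-v = 1963.56 + 1242.36 = 3205.9 m/s

3205.9


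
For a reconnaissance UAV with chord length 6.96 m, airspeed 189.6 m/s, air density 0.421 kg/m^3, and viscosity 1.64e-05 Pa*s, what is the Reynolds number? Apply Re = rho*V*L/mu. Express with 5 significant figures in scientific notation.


Step 1: Numerator = rho * V * L = 0.421 * 189.6 * 6.96 = 555.558336
Step 2: Re = 555.558336 / 1.64e-05
Step 3: Re = 3.3876e+07

3.3876e+07


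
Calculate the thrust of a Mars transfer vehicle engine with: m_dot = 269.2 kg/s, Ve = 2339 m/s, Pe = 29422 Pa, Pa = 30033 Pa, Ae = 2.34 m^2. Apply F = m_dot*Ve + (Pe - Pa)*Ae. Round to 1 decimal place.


Step 1: Momentum thrust = m_dot * Ve = 269.2 * 2339 = 629658.8 N
Step 2: Pressure thrust = (Pe - Pa) * Ae = (29422 - 30033) * 2.34 = -1429.74 N
Step 3: Total thrust F = 629658.8 + -1429.74 = 628229.1 N

628229.1


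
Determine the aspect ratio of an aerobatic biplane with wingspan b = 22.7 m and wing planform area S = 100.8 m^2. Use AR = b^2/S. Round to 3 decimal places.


Step 1: b^2 = 22.7^2 = 515.29
Step 2: AR = 515.29 / 100.8 = 5.112

5.112


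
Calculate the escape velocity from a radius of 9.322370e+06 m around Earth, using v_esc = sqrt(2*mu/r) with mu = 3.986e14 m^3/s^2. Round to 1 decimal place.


Step 1: 2*mu/r = 2 * 3.986e14 / 9.322370e+06 = 85514734.9869
Step 2: v_esc = sqrt(85514734.9869) = 9247.4 m/s

9247.4


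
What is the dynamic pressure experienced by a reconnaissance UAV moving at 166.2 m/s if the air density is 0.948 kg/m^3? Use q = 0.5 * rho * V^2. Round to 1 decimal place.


Step 1: V^2 = 166.2^2 = 27622.44
Step 2: q = 0.5 * 0.948 * 27622.44
Step 3: q = 13093.0 Pa

13093.0
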